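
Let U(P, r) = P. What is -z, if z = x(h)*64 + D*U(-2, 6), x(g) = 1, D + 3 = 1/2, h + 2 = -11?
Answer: -69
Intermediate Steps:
h = -13 (h = -2 - 11 = -13)
D = -5/2 (D = -3 + 1/2 = -3 + ½ = -5/2 ≈ -2.5000)
z = 69 (z = 1*64 - 5/2*(-2) = 64 + 5 = 69)
-z = -1*69 = -69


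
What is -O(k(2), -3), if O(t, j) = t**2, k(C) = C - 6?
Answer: -16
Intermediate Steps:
k(C) = -6 + C
-O(k(2), -3) = -(-6 + 2)**2 = -1*(-4)**2 = -1*16 = -16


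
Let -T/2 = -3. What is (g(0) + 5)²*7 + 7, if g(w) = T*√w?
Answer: 182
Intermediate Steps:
T = 6 (T = -2*(-3) = 6)
g(w) = 6*√w
(g(0) + 5)²*7 + 7 = (6*√0 + 5)²*7 + 7 = (6*0 + 5)²*7 + 7 = (0 + 5)²*7 + 7 = 5²*7 + 7 = 25*7 + 7 = 175 + 7 = 182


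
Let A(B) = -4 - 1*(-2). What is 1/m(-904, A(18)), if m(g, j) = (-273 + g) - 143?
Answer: -1/1320 ≈ -0.00075758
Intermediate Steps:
A(B) = -2 (A(B) = -4 + 2 = -2)
m(g, j) = -416 + g
1/m(-904, A(18)) = 1/(-416 - 904) = 1/(-1320) = -1/1320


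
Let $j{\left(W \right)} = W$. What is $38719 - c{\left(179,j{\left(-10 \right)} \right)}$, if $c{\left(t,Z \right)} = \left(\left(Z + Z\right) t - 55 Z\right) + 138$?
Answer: $41611$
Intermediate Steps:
$c{\left(t,Z \right)} = 138 - 55 Z + 2 Z t$ ($c{\left(t,Z \right)} = \left(2 Z t - 55 Z\right) + 138 = \left(- 55 Z + 2 Z t\right) + 138 = 138 - 55 Z + 2 Z t$)
$38719 - c{\left(179,j{\left(-10 \right)} \right)} = 38719 - \left(138 - -550 + 2 \left(-10\right) 179\right) = 38719 - \left(138 + 550 - 3580\right) = 38719 - -2892 = 38719 + 2892 = 41611$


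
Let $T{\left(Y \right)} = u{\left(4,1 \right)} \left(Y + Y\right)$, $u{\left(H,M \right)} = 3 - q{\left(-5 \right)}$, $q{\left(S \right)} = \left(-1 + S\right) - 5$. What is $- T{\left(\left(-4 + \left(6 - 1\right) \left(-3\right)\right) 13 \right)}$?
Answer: $6916$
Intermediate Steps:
$q{\left(S \right)} = -6 + S$
$u{\left(H,M \right)} = 14$ ($u{\left(H,M \right)} = 3 - \left(-6 - 5\right) = 3 - -11 = 3 + 11 = 14$)
$T{\left(Y \right)} = 28 Y$ ($T{\left(Y \right)} = 14 \left(Y + Y\right) = 14 \cdot 2 Y = 28 Y$)
$- T{\left(\left(-4 + \left(6 - 1\right) \left(-3\right)\right) 13 \right)} = - 28 \left(-4 + \left(6 - 1\right) \left(-3\right)\right) 13 = - 28 \left(-4 + 5 \left(-3\right)\right) 13 = - 28 \left(-4 - 15\right) 13 = - 28 \left(\left(-19\right) 13\right) = - 28 \left(-247\right) = \left(-1\right) \left(-6916\right) = 6916$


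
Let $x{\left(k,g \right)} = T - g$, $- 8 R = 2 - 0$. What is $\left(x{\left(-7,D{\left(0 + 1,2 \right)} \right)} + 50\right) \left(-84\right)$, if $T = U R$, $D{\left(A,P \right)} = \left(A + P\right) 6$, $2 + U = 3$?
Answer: $-2667$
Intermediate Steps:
$U = 1$ ($U = -2 + 3 = 1$)
$R = - \frac{1}{4}$ ($R = - \frac{2 - 0}{8} = - \frac{2 + 0}{8} = \left(- \frac{1}{8}\right) 2 = - \frac{1}{4} \approx -0.25$)
$D{\left(A,P \right)} = 6 A + 6 P$
$T = - \frac{1}{4}$ ($T = 1 \left(- \frac{1}{4}\right) = - \frac{1}{4} \approx -0.25$)
$x{\left(k,g \right)} = - \frac{1}{4} - g$
$\left(x{\left(-7,D{\left(0 + 1,2 \right)} \right)} + 50\right) \left(-84\right) = \left(\left(- \frac{1}{4} - \left(6 \left(0 + 1\right) + 6 \cdot 2\right)\right) + 50\right) \left(-84\right) = \left(\left(- \frac{1}{4} - \left(6 \cdot 1 + 12\right)\right) + 50\right) \left(-84\right) = \left(\left(- \frac{1}{4} - \left(6 + 12\right)\right) + 50\right) \left(-84\right) = \left(\left(- \frac{1}{4} - 18\right) + 50\right) \left(-84\right) = \left(- \frac{73}{4} + 50\right) \left(-84\right) = \frac{127}{4} \left(-84\right) = -2667$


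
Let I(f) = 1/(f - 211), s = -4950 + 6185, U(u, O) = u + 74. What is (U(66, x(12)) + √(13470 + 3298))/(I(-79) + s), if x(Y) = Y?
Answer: 40600/358149 + 2320*√262/358149 ≈ 0.21821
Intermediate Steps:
U(u, O) = 74 + u
s = 1235
I(f) = 1/(-211 + f)
(U(66, x(12)) + √(13470 + 3298))/(I(-79) + s) = ((74 + 66) + √(13470 + 3298))/(1/(-211 - 79) + 1235) = (140 + √16768)/(1/(-290) + 1235) = (140 + 8*√262)/(-1/290 + 1235) = (140 + 8*√262)/(358149/290) = (140 + 8*√262)*(290/358149) = 40600/358149 + 2320*√262/358149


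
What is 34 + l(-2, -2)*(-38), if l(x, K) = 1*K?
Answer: 110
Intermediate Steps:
l(x, K) = K
34 + l(-2, -2)*(-38) = 34 - 2*(-38) = 34 + 76 = 110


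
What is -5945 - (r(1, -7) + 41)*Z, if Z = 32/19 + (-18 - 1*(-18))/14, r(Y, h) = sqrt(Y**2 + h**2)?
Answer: -114267/19 - 160*sqrt(2)/19 ≈ -6026.0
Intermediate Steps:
Z = 32/19 (Z = 32*(1/19) + (-18 + 18)*(1/14) = 32/19 + 0*(1/14) = 32/19 + 0 = 32/19 ≈ 1.6842)
-5945 - (r(1, -7) + 41)*Z = -5945 - (sqrt(1**2 + (-7)**2) + 41)*32/19 = -5945 - (sqrt(1 + 49) + 41)*32/19 = -5945 - (sqrt(50) + 41)*32/19 = -5945 - (5*sqrt(2) + 41)*32/19 = -5945 - (41 + 5*sqrt(2))*32/19 = -5945 - (1312/19 + 160*sqrt(2)/19) = -5945 + (-1312/19 - 160*sqrt(2)/19) = -114267/19 - 160*sqrt(2)/19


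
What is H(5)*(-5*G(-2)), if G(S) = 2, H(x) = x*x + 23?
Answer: -480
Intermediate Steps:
H(x) = 23 + x² (H(x) = x² + 23 = 23 + x²)
H(5)*(-5*G(-2)) = (23 + 5²)*(-5*2) = (23 + 25)*(-10) = 48*(-10) = -480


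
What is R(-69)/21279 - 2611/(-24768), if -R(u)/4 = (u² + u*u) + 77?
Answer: -298477553/175679424 ≈ -1.6990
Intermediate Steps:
R(u) = -308 - 8*u² (R(u) = -4*((u² + u*u) + 77) = -4*((u² + u²) + 77) = -4*(2*u² + 77) = -4*(77 + 2*u²) = -308 - 8*u²)
R(-69)/21279 - 2611/(-24768) = (-308 - 8*(-69)²)/21279 - 2611/(-24768) = (-308 - 8*4761)*(1/21279) - 2611*(-1/24768) = (-308 - 38088)*(1/21279) + 2611/24768 = -38396*1/21279 + 2611/24768 = -38396/21279 + 2611/24768 = -298477553/175679424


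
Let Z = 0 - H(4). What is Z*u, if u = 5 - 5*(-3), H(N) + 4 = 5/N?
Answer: 55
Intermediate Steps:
H(N) = -4 + 5/N
u = 20 (u = 5 + 15 = 20)
Z = 11/4 (Z = 0 - (-4 + 5/4) = 0 - 1*(-11/4) = 0 + 11/4 = 11/4 ≈ 2.7500)
Z*u = (11/4)*20 = 55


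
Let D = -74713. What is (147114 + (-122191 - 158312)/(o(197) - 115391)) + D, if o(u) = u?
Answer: 2780147099/38398 ≈ 72403.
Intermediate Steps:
(147114 + (-122191 - 158312)/(o(197) - 115391)) + D = (147114 + (-122191 - 158312)/(197 - 115391)) - 74713 = (147114 - 280503/(-115194)) - 74713 = (147114 - 280503*(-1/115194)) - 74713 = (147114 + 93501/38398) - 74713 = 5648976873/38398 - 74713 = 2780147099/38398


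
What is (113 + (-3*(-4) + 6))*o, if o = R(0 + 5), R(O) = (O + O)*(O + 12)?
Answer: 22270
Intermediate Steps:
R(O) = 2*O*(12 + O) (R(O) = (2*O)*(12 + O) = 2*O*(12 + O))
o = 170 (o = 2*(0 + 5)*(12 + (0 + 5)) = 2*5*(12 + 5) = 2*5*17 = 170)
(113 + (-3*(-4) + 6))*o = (113 + (-3*(-4) + 6))*170 = (113 + (12 + 6))*170 = (113 + 18)*170 = 131*170 = 22270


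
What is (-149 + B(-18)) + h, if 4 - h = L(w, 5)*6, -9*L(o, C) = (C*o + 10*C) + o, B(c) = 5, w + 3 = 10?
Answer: -236/3 ≈ -78.667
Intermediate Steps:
w = 7 (w = -3 + 10 = 7)
L(o, C) = -10*C/9 - o/9 - C*o/9 (L(o, C) = -((C*o + 10*C) + o)/9 = -((10*C + C*o) + o)/9 = -(o + 10*C + C*o)/9 = -10*C/9 - o/9 - C*o/9)
h = 196/3 (h = 4 - (-10/9*5 - ⅑*7 - ⅑*5*7)*6 = 4 - (-50/9 - 7/9 - 35/9)*6 = 4 - (-92)*6/9 = 4 - 1*(-184/3) = 4 + 184/3 = 196/3 ≈ 65.333)
(-149 + B(-18)) + h = (-149 + 5) + 196/3 = -144 + 196/3 = -236/3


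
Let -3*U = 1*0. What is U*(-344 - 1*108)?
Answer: 0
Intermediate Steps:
U = 0 (U = -0/3 = -1/3*0 = 0)
U*(-344 - 1*108) = 0*(-344 - 1*108) = 0*(-344 - 108) = 0*(-452) = 0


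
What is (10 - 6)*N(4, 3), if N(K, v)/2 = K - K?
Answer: 0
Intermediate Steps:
N(K, v) = 0 (N(K, v) = 2*(K - K) = 2*0 = 0)
(10 - 6)*N(4, 3) = (10 - 6)*0 = 4*0 = 0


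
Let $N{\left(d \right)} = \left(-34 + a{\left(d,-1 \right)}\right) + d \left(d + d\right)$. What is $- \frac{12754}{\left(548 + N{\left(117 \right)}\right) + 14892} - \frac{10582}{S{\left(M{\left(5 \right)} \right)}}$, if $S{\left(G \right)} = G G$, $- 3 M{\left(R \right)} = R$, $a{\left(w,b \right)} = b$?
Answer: $- \frac{4074886204}{1069575} \approx -3809.8$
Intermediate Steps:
$M{\left(R \right)} = - \frac{R}{3}$
$S{\left(G \right)} = G^{2}$
$N{\left(d \right)} = -35 + 2 d^{2}$ ($N{\left(d \right)} = \left(-34 - 1\right) + d \left(d + d\right) = -35 + d 2 d = -35 + 2 d^{2}$)
$- \frac{12754}{\left(548 + N{\left(117 \right)}\right) + 14892} - \frac{10582}{S{\left(M{\left(5 \right)} \right)}} = - \frac{12754}{\left(548 - \left(35 - 2 \cdot 117^{2}\right)\right) + 14892} - \frac{10582}{\left(\left(- \frac{1}{3}\right) 5\right)^{2}} = - \frac{12754}{\left(548 + \left(-35 + 2 \cdot 13689\right)\right) + 14892} - \frac{10582}{\left(- \frac{5}{3}\right)^{2}} = - \frac{12754}{\left(548 + \left(-35 + 27378\right)\right) + 14892} - \frac{10582}{\frac{25}{9}} = - \frac{12754}{\left(548 + 27343\right) + 14892} - \frac{95238}{25} = - \frac{12754}{27891 + 14892} - \frac{95238}{25} = - \frac{12754}{42783} - \frac{95238}{25} = - \frac{4074886204}{1069575}$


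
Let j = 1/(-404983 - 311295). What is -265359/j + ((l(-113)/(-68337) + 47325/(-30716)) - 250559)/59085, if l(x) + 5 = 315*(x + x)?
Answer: 23572912398056875531864507/124021736567820 ≈ 1.9007e+11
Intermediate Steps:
l(x) = -5 + 630*x (l(x) = -5 + 315*(x + x) = -5 + 315*(2*x) = -5 + 630*x)
j = -1/716278 (j = 1/(-716278) = -1/716278 ≈ -1.3961e-6)
-265359/j + ((l(-113)/(-68337) + 47325/(-30716)) - 250559)/59085 = -265359/(-1/716278) + (((-5 + 630*(-113))/(-68337) + 47325/(-30716)) - 250559)/59085 = -265359*(-716278) + (((-5 - 71190)*(-1/68337) + 47325*(-1/30716)) - 250559)*(1/59085) = 190070813802 + ((-71195*(-1/68337) - 47325/30716) - 250559)*(1/59085) = 190070813802 + ((71195/68337 - 47325/30716) - 250559)*(1/59085) = 190070813802 + (-1047222905/2099039292 - 250559)*(1/59085) = 190070813802 - 525934233187133/2099039292*1/59085 = 190070813802 - 525934233187133/124021736567820 = 23572912398056875531864507/124021736567820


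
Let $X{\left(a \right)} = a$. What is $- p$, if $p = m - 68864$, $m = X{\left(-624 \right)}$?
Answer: $69488$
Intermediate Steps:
$m = -624$
$p = -69488$ ($p = -624 - 68864 = -69488$)
$- p = \left(-1\right) \left(-69488\right) = 69488$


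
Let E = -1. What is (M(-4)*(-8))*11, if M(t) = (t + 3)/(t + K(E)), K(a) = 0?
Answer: -22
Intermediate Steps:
M(t) = (3 + t)/t (M(t) = (t + 3)/(t + 0) = (3 + t)/t)
(M(-4)*(-8))*11 = (((3 - 4)/(-4))*(-8))*11 = (-1/4*(-1)*(-8))*11 = ((1/4)*(-8))*11 = -2*11 = -22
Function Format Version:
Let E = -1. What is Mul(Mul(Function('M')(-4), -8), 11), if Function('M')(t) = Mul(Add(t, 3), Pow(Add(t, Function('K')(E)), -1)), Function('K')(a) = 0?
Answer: -22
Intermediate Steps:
Function('M')(t) = Mul(Pow(t, -1), Add(3, t)) (Function('M')(t) = Mul(Add(t, 3), Pow(Add(t, 0), -1)) = Mul(Add(3, t), Pow(t, -1)) = Mul(Pow(t, -1), Add(3, t)))
Mul(Mul(Function('M')(-4), -8), 11) = Mul(Mul(Mul(Pow(-4, -1), Add(3, -4)), -8), 11) = Mul(Mul(Mul(Rational(-1, 4), -1), -8), 11) = Mul(Mul(Rational(1, 4), -8), 11) = Mul(-2, 11) = -22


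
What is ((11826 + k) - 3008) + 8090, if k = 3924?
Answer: 20832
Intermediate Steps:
((11826 + k) - 3008) + 8090 = ((11826 + 3924) - 3008) + 8090 = (15750 - 3008) + 8090 = 12742 + 8090 = 20832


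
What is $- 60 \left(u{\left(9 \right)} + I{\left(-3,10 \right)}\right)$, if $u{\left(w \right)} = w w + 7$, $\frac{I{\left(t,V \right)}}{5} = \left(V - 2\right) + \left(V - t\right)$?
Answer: $-11580$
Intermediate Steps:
$I{\left(t,V \right)} = -10 - 5 t + 10 V$ ($I{\left(t,V \right)} = 5 \left(\left(V - 2\right) + \left(V - t\right)\right) = 5 \left(\left(-2 + V\right) + \left(V - t\right)\right) = 5 \left(-2 - t + 2 V\right) = -10 - 5 t + 10 V$)
$u{\left(w \right)} = 7 + w^{2}$ ($u{\left(w \right)} = w^{2} + 7 = 7 + w^{2}$)
$- 60 \left(u{\left(9 \right)} + I{\left(-3,10 \right)}\right) = - 60 \left(\left(7 + 9^{2}\right) - -105\right) = - 60 \left(\left(7 + 81\right) + \left(-10 + 15 + 100\right)\right) = - 60 \left(88 + 105\right) = \left(-60\right) 193 = -11580$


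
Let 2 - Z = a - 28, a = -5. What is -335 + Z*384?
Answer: 13105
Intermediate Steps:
Z = 35 (Z = 2 - (-5 - 28) = 2 - 1*(-33) = 2 + 33 = 35)
-335 + Z*384 = -335 + 35*384 = -335 + 13440 = 13105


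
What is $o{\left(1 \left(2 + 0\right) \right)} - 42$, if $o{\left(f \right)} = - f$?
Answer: $-44$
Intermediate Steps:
$o{\left(1 \left(2 + 0\right) \right)} - 42 = - 1 \left(2 + 0\right) - 42 = - 1 \cdot 2 - 42 = \left(-1\right) 2 - 42 = -2 - 42 = -44$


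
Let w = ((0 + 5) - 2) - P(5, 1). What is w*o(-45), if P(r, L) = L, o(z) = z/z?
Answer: 2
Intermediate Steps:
o(z) = 1
w = 2 (w = ((0 + 5) - 2) - 1*1 = (5 - 2) - 1 = 3 - 1 = 2)
w*o(-45) = 2*1 = 2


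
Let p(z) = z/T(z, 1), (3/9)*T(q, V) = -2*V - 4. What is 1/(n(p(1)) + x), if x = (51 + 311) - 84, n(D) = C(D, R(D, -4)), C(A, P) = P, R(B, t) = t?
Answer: 1/274 ≈ 0.0036496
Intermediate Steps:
T(q, V) = -12 - 6*V (T(q, V) = 3*(-2*V - 4) = 3*(-4 - 2*V) = -12 - 6*V)
p(z) = -z/18 (p(z) = z/(-12 - 6*1) = z/(-12 - 6) = z/(-18) = z*(-1/18) = -z/18)
n(D) = -4
x = 278 (x = 362 - 84 = 278)
1/(n(p(1)) + x) = 1/(-4 + 278) = 1/274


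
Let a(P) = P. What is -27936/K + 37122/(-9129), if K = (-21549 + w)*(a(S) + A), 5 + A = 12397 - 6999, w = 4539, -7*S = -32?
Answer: -63111400934/15521445315 ≈ -4.0661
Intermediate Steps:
S = 32/7 (S = -⅐*(-32) = 32/7 ≈ 4.5714)
A = 5393 (A = -5 + (12397 - 6999) = -5 + 5398 = 5393)
K = -91812690 (K = (-21549 + 4539)*(32/7 + 5393) = -17010*37783/7 = -91812690)
-27936/K + 37122/(-9129) = -27936/(-91812690) + 37122/(-9129) = -27936*(-1/91812690) + 37122*(-1/9129) = 1552/5100705 - 12374/3043 = -63111400934/15521445315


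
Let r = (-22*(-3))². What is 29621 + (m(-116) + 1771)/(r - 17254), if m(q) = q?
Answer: 382050003/12898 ≈ 29621.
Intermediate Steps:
r = 4356 (r = 66² = 4356)
29621 + (m(-116) + 1771)/(r - 17254) = 29621 + (-116 + 1771)/(4356 - 17254) = 29621 + 1655/(-12898) = 29621 + 1655*(-1/12898) = 29621 - 1655/12898 = 382050003/12898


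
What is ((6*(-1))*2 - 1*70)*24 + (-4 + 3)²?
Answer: -1967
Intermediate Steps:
((6*(-1))*2 - 1*70)*24 + (-4 + 3)² = (-6*2 - 70)*24 + (-1)² = (-12 - 70)*24 + 1 = -82*24 + 1 = -1968 + 1 = -1967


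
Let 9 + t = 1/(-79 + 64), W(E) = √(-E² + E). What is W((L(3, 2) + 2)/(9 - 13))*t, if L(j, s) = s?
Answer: -136*I*√2/15 ≈ -12.822*I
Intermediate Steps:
W(E) = √(E - E²)
t = -136/15 (t = -9 + 1/(-79 + 64) = -9 + 1/(-15) = -9 - 1/15 = -136/15 ≈ -9.0667)
W((L(3, 2) + 2)/(9 - 13))*t = √(((2 + 2)/(9 - 13))*(1 - (2 + 2)/(9 - 13)))*(-136/15) = √((4/(-4))*(1 - 4/(-4)))*(-136/15) = √((4*(-¼))*(1 - 4*(-1)/4))*(-136/15) = √(-(1 - 1*(-1)))*(-136/15) = √(-(1 + 1))*(-136/15) = √(-1*2)*(-136/15) = √(-2)*(-136/15) = (I*√2)*(-136/15) = -136*I*√2/15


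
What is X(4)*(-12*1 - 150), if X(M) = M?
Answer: -648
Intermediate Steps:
X(4)*(-12*1 - 150) = 4*(-12*1 - 150) = 4*(-12 - 150) = 4*(-162) = -648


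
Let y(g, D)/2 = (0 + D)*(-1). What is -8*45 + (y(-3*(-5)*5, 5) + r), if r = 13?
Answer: -357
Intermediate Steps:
y(g, D) = -2*D (y(g, D) = 2*((0 + D)*(-1)) = 2*(D*(-1)) = 2*(-D) = -2*D)
-8*45 + (y(-3*(-5)*5, 5) + r) = -8*45 + (-2*5 + 13) = -360 + (-10 + 13) = -360 + 3 = -357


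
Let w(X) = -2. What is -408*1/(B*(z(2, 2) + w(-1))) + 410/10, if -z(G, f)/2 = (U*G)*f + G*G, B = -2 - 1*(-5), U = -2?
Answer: 55/3 ≈ 18.333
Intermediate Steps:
B = 3 (B = -2 + 5 = 3)
z(G, f) = -2*G**2 + 4*G*f (z(G, f) = -2*((-2*G)*f + G*G) = -2*(-2*G*f + G**2) = -2*(G**2 - 2*G*f) = -2*G**2 + 4*G*f)
-408*1/(B*(z(2, 2) + w(-1))) + 410/10 = -408*1/(3*(2*2*(-1*2 + 2*2) - 2)) + 410/10 = -408*1/(3*(2*2*(-2 + 4) - 2)) + 410*(1/10) = -408*1/(3*(2*2*2 - 2)) + 41 = -408*1/(3*(8 - 2)) + 41 = -408/(6*3) + 41 = -408/18 + 41 = -408*1/18 + 41 = -68/3 + 41 = 55/3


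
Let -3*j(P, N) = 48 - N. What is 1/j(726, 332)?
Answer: 3/284 ≈ 0.010563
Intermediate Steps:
j(P, N) = -16 + N/3 (j(P, N) = -(48 - N)/3 = -16 + N/3)
1/j(726, 332) = 1/(-16 + (⅓)*332) = 1/(-16 + 332/3) = 1/(284/3) = 3/284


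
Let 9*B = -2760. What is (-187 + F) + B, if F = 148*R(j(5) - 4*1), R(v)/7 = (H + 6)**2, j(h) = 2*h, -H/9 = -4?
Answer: 5481031/3 ≈ 1.8270e+6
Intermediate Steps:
H = 36 (H = -9*(-4) = 36)
B = -920/3 (B = (1/9)*(-2760) = -920/3 ≈ -306.67)
R(v) = 12348 (R(v) = 7*(36 + 6)**2 = 7*42**2 = 7*1764 = 12348)
F = 1827504 (F = 148*12348 = 1827504)
(-187 + F) + B = (-187 + 1827504) - 920/3 = 1827317 - 920/3 = 5481031/3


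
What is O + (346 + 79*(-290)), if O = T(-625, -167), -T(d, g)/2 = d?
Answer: -21314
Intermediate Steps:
T(d, g) = -2*d
O = 1250 (O = -2*(-625) = 1250)
O + (346 + 79*(-290)) = 1250 + (346 + 79*(-290)) = 1250 + (346 - 22910) = 1250 - 22564 = -21314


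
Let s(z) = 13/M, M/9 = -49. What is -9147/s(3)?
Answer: 4033827/13 ≈ 3.1029e+5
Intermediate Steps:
M = -441 (M = 9*(-49) = -441)
s(z) = -13/441 (s(z) = 13/(-441) = 13*(-1/441) = -13/441)
-9147/s(3) = -9147/(-13/441) = -9147*(-441/13) = 4033827/13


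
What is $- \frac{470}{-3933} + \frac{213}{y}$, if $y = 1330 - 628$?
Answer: $\frac{43247}{102258} \approx 0.42292$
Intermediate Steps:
$y = 702$ ($y = 1330 - 628 = 702$)
$- \frac{470}{-3933} + \frac{213}{y} = - \frac{470}{-3933} + \frac{213}{702} = \left(-470\right) \left(- \frac{1}{3933}\right) + 213 \cdot \frac{1}{702} = \frac{470}{3933} + \frac{71}{234} = \frac{43247}{102258}$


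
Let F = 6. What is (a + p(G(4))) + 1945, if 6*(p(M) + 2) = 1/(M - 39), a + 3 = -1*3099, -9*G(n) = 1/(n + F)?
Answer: -4069264/3511 ≈ -1159.0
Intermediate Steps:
G(n) = -1/(9*(6 + n)) (G(n) = -1/(9*(n + 6)) = -1/(9*(6 + n)))
a = -3102 (a = -3 - 1*3099 = -3 - 3099 = -3102)
p(M) = -2 + 1/(6*(-39 + M)) (p(M) = -2 + 1/(6*(M - 39)) = -2 + 1/(6*(-39 + M)))
(a + p(G(4))) + 1945 = (-3102 + (469 - (-12)/(54 + 9*4))/(6*(-39 - 1/(54 + 9*4)))) + 1945 = (-3102 + (469 - (-12)/(54 + 36))/(6*(-39 - 1/(54 + 36)))) + 1945 = (-3102 + (469 - (-12)/90)/(6*(-39 - 1/90))) + 1945 = (-3102 + (469 - (-12)/90)/(6*(-39 - 1*1/90))) + 1945 = (-3102 + (469 - 12*(-1/90))/(6*(-39 - 1/90))) + 1945 = (-3102 + (469 + 2/15)/(6*(-3511/90))) + 1945 = (-3102 + (⅙)*(-90/3511)*(7037/15)) + 1945 = (-3102 - 7037/3511) + 1945 = -10898159/3511 + 1945 = -4069264/3511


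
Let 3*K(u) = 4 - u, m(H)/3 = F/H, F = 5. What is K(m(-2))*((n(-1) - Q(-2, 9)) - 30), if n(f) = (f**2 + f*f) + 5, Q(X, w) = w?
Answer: -368/3 ≈ -122.67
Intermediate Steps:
n(f) = 5 + 2*f**2 (n(f) = (f**2 + f**2) + 5 = 2*f**2 + 5 = 5 + 2*f**2)
m(H) = 15/H (m(H) = 3*(5/H) = 15/H)
K(u) = 4/3 - u/3 (K(u) = (4 - u)/3 = 4/3 - u/3)
K(m(-2))*((n(-1) - Q(-2, 9)) - 30) = (4/3 - 5/(-2))*(((5 + 2*(-1)**2) - 1*9) - 30) = (4/3 - 5*(-1)/2)*(((5 + 2*1) - 9) - 30) = (4/3 - 1/3*(-15/2))*(((5 + 2) - 9) - 30) = (4/3 + 5/2)*((7 - 9) - 30) = 23*(-2 - 30)/6 = (23/6)*(-32) = -368/3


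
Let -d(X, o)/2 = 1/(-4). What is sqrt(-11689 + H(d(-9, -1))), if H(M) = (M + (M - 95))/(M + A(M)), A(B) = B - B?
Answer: I*sqrt(11877) ≈ 108.98*I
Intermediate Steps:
A(B) = 0
d(X, o) = 1/2 (d(X, o) = -2/(-4) = -2*(-1/4) = 1/2)
H(M) = (-95 + 2*M)/M (H(M) = (M + (M - 95))/(M + 0) = (M + (-95 + M))/M = (-95 + 2*M)/M)
sqrt(-11689 + H(d(-9, -1))) = sqrt(-11689 + (2 - 95/1/2)) = sqrt(-11689 + (2 - 95*2)) = sqrt(-11689 + (2 - 190)) = sqrt(-11689 - 188) = sqrt(-11877) = I*sqrt(11877)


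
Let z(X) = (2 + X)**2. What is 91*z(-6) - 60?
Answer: 1396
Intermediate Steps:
91*z(-6) - 60 = 91*(2 - 6)**2 - 60 = 91*(-4)**2 - 60 = 91*16 - 60 = 1456 - 60 = 1396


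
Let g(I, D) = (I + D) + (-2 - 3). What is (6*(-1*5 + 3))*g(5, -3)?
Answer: 36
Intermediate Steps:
g(I, D) = -5 + D + I (g(I, D) = (D + I) - 5 = -5 + D + I)
(6*(-1*5 + 3))*g(5, -3) = (6*(-1*5 + 3))*(-5 - 3 + 5) = (6*(-5 + 3))*(-3) = (6*(-2))*(-3) = -12*(-3) = 36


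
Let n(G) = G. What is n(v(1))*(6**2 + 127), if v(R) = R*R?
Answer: 163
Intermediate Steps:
v(R) = R**2
n(v(1))*(6**2 + 127) = 1**2*(6**2 + 127) = 1*(36 + 127) = 1*163 = 163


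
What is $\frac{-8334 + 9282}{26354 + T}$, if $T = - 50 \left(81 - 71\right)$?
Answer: $\frac{158}{4309} \approx 0.036667$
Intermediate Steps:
$T = -500$ ($T = \left(-50\right) 10 = -500$)
$\frac{-8334 + 9282}{26354 + T} = \frac{-8334 + 9282}{26354 - 500} = \frac{948}{25854} = 948 \cdot \frac{1}{25854} = \frac{158}{4309}$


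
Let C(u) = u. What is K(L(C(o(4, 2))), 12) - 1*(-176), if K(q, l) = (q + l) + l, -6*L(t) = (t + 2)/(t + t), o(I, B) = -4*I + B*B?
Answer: 14395/72 ≈ 199.93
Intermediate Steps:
o(I, B) = B² - 4*I (o(I, B) = -4*I + B² = B² - 4*I)
L(t) = -(2 + t)/(12*t) (L(t) = -(t + 2)/(6*(t + t)) = -(2 + t)/(6*(2*t)) = -(2 + t)*1/(2*t)/6 = -(2 + t)/(12*t))
K(q, l) = q + 2*l (K(q, l) = (l + q) + l = q + 2*l)
K(L(C(o(4, 2))), 12) - 1*(-176) = ((-2 - (2² - 4*4))/(12*(2² - 4*4)) + 2*12) - 1*(-176) = ((-2 - (4 - 16))/(12*(4 - 16)) + 24) + 176 = ((1/12)*(-2 - 1*(-12))/(-12) + 24) + 176 = ((1/12)*(-1/12)*(-2 + 12) + 24) + 176 = ((1/12)*(-1/12)*10 + 24) + 176 = (-5/72 + 24) + 176 = 1723/72 + 176 = 14395/72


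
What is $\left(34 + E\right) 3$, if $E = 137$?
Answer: $513$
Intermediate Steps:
$\left(34 + E\right) 3 = \left(34 + 137\right) 3 = 171 \cdot 3 = 513$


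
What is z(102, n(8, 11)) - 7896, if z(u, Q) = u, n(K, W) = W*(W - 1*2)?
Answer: -7794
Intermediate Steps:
n(K, W) = W*(-2 + W) (n(K, W) = W*(W - 2) = W*(-2 + W))
z(102, n(8, 11)) - 7896 = 102 - 7896 = -7794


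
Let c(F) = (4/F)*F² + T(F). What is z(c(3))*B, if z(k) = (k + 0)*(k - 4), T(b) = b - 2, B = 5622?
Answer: 657774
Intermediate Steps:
T(b) = -2 + b
c(F) = -2 + 5*F (c(F) = (4/F)*F² + (-2 + F) = 4*F + (-2 + F) = -2 + 5*F)
z(k) = k*(-4 + k)
z(c(3))*B = ((-2 + 5*3)*(-4 + (-2 + 5*3)))*5622 = ((-2 + 15)*(-4 + (-2 + 15)))*5622 = (13*(-4 + 13))*5622 = (13*9)*5622 = 117*5622 = 657774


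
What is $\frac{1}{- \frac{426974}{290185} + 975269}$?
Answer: $\frac{290185}{283008007791} \approx 1.0254 \cdot 10^{-6}$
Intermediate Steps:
$\frac{1}{- \frac{426974}{290185} + 975269} = \frac{1}{\frac{283008007791}{290185}} = \frac{290185}{283008007791}$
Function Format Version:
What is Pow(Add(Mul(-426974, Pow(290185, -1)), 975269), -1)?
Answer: Rational(290185, 283008007791) ≈ 1.0254e-6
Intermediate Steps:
Pow(Add(Mul(-426974, Pow(290185, -1)), 975269), -1) = Pow(Add(Mul(-426974, Rational(1, 290185)), 975269), -1) = Pow(Add(Rational(-426974, 290185), 975269), -1) = Pow(Rational(283008007791, 290185), -1) = Rational(290185, 283008007791)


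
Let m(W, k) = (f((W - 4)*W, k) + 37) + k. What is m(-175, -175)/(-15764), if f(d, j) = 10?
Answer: 32/3941 ≈ 0.0081198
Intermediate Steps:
m(W, k) = 47 + k (m(W, k) = (10 + 37) + k = 47 + k)
m(-175, -175)/(-15764) = (47 - 175)/(-15764) = -128*(-1/15764) = 32/3941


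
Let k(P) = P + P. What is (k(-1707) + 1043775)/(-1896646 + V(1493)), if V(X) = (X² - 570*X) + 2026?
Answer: -1040361/516581 ≈ -2.0139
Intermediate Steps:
k(P) = 2*P
V(X) = 2026 + X² - 570*X
(k(-1707) + 1043775)/(-1896646 + V(1493)) = (2*(-1707) + 1043775)/(-1896646 + (2026 + 1493² - 570*1493)) = (-3414 + 1043775)/(-1896646 + (2026 + 2229049 - 851010)) = 1040361/(-1896646 + 1380065) = 1040361/(-516581) = 1040361*(-1/516581) = -1040361/516581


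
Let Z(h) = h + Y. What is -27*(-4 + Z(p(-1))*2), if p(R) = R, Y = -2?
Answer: 270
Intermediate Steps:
Z(h) = -2 + h (Z(h) = h - 2 = -2 + h)
-27*(-4 + Z(p(-1))*2) = -27*(-4 + (-2 - 1)*2) = -27*(-4 - 3*2) = -27*(-4 - 6) = -27*(-10) = 270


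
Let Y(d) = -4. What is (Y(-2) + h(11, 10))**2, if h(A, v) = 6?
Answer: 4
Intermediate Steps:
(Y(-2) + h(11, 10))**2 = (-4 + 6)**2 = 2**2 = 4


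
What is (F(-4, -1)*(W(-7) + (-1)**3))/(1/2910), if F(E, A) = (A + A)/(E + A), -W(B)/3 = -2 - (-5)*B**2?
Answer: -849720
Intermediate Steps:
W(B) = 6 - 15*B**2 (W(B) = -3*(-2 - (-5)*B**2) = -3*(-2 + 5*B**2) = 6 - 15*B**2)
F(E, A) = 2*A/(A + E) (F(E, A) = (2*A)/(A + E) = 2*A/(A + E))
(F(-4, -1)*(W(-7) + (-1)**3))/(1/2910) = ((2*(-1)/(-1 - 4))*((6 - 15*(-7)**2) + (-1)**3))/(1/2910) = ((2*(-1)/(-5))*((6 - 15*49) - 1))/(1/2910) = ((2*(-1)*(-1/5))*((6 - 735) - 1))*2910 = (2*(-729 - 1)/5)*2910 = ((2/5)*(-730))*2910 = -292*2910 = -849720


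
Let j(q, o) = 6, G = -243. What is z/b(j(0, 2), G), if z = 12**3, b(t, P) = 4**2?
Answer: 108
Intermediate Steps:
b(t, P) = 16
z = 1728
z/b(j(0, 2), G) = 1728/16 = 1728*(1/16) = 108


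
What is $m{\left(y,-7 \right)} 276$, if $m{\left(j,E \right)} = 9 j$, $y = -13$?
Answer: $-32292$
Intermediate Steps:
$m{\left(y,-7 \right)} 276 = 9 \left(-13\right) 276 = \left(-117\right) 276 = -32292$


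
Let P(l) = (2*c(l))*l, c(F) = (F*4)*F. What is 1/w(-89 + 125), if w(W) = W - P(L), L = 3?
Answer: -1/180 ≈ -0.0055556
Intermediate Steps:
c(F) = 4*F² (c(F) = (4*F)*F = 4*F²)
P(l) = 8*l³ (P(l) = (2*(4*l²))*l = (8*l²)*l = 8*l³)
w(W) = -216 + W (w(W) = W - 8*3³ = W - 8*27 = W - 1*216 = W - 216 = -216 + W)
1/w(-89 + 125) = 1/(-216 + (-89 + 125)) = 1/(-216 + 36) = 1/(-180) = -1/180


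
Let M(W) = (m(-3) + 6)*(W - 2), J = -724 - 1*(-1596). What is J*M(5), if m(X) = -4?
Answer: 5232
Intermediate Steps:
J = 872 (J = -724 + 1596 = 872)
M(W) = -4 + 2*W (M(W) = (-4 + 6)*(W - 2) = 2*(-2 + W) = -4 + 2*W)
J*M(5) = 872*(-4 + 2*5) = 872*(-4 + 10) = 872*6 = 5232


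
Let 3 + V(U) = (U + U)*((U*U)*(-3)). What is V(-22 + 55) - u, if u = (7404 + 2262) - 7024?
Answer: -218267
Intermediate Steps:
u = 2642 (u = 9666 - 7024 = 2642)
V(U) = -3 - 6*U³ (V(U) = -3 + (U + U)*((U*U)*(-3)) = -3 + (2*U)*(U²*(-3)) = -3 + (2*U)*(-3*U²) = -3 - 6*U³)
V(-22 + 55) - u = (-3 - 6*(-22 + 55)³) - 1*2642 = (-3 - 6*33³) - 2642 = (-3 - 6*35937) - 2642 = (-3 - 215622) - 2642 = -215625 - 2642 = -218267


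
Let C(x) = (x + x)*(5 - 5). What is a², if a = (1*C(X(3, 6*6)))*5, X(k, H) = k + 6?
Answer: 0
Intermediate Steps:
X(k, H) = 6 + k
C(x) = 0 (C(x) = (2*x)*0 = 0)
a = 0 (a = (1*0)*5 = 0*5 = 0)
a² = 0² = 0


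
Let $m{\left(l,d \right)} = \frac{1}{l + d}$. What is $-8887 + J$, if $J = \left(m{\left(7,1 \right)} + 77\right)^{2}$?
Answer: $- \frac{188079}{64} \approx -2938.7$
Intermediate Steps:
$m{\left(l,d \right)} = \frac{1}{d + l}$
$J = \frac{380689}{64}$ ($J = \left(\frac{1}{1 + 7} + 77\right)^{2} = \left(\frac{1}{8} + 77\right)^{2} = \left(\frac{617}{8}\right)^{2} = \frac{380689}{64} \approx 5948.3$)
$-8887 + J = -8887 + \frac{380689}{64} = - \frac{188079}{64}$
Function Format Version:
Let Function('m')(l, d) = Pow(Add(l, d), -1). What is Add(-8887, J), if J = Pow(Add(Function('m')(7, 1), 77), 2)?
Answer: Rational(-188079, 64) ≈ -2938.7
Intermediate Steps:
Function('m')(l, d) = Pow(Add(d, l), -1)
J = Rational(380689, 64) (J = Pow(Add(Pow(Add(1, 7), -1), 77), 2) = Pow(Add(Pow(8, -1), 77), 2) = Pow(Add(Rational(1, 8), 77), 2) = Pow(Rational(617, 8), 2) = Rational(380689, 64) ≈ 5948.3)
Add(-8887, J) = Add(-8887, Rational(380689, 64)) = Rational(-188079, 64)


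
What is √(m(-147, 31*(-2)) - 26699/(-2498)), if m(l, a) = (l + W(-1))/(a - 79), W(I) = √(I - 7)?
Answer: √(1455282004770 - 1759681128*I*√2)/352218 ≈ 3.425 - 0.0029284*I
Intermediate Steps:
W(I) = √(-7 + I)
m(l, a) = (l + 2*I*√2)/(-79 + a) (m(l, a) = (l + √(-7 - 1))/(a - 79) = (l + √(-8))/(-79 + a) = (l + 2*I*√2)/(-79 + a))
√(m(-147, 31*(-2)) - 26699/(-2498)) = √((-147 + 2*I*√2)/(-79 + 31*(-2)) - 26699/(-2498)) = √((-147 + 2*I*√2)/(-79 - 62) - 26699*(-1/2498)) = √((-147 + 2*I*√2)/(-141) + 26699/2498) = √(-(-147 + 2*I*√2)/141 + 26699/2498) = √((49/47 - 2*I*√2/141) + 26699/2498) = √(1377255/117406 - 2*I*√2/141)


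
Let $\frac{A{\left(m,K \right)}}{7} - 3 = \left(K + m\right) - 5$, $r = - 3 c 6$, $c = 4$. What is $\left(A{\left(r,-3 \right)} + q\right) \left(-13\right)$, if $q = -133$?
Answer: $8736$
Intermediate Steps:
$r = -72$ ($r = \left(-3\right) 4 \cdot 6 = \left(-12\right) 6 = -72$)
$A{\left(m,K \right)} = -14 + 7 K + 7 m$ ($A{\left(m,K \right)} = 21 + 7 \left(\left(K + m\right) - 5\right) = 21 + 7 \left(-5 + K + m\right) = 21 + \left(-35 + 7 K + 7 m\right) = -14 + 7 K + 7 m$)
$\left(A{\left(r,-3 \right)} + q\right) \left(-13\right) = \left(\left(-14 + 7 \left(-3\right) + 7 \left(-72\right)\right) - 133\right) \left(-13\right) = \left(\left(-14 - 21 - 504\right) - 133\right) \left(-13\right) = \left(-539 - 133\right) \left(-13\right) = \left(-672\right) \left(-13\right) = 8736$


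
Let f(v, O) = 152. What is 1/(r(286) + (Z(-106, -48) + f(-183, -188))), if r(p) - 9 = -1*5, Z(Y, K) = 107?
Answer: 1/263 ≈ 0.0038023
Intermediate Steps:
r(p) = 4 (r(p) = 9 - 1*5 = 9 - 5 = 4)
1/(r(286) + (Z(-106, -48) + f(-183, -188))) = 1/(4 + (107 + 152)) = 1/(4 + 259) = 1/263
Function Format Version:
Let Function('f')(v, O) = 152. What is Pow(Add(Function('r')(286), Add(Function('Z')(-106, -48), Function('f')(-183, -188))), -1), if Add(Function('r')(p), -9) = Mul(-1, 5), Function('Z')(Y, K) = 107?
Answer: Rational(1, 263) ≈ 0.0038023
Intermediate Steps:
Function('r')(p) = 4 (Function('r')(p) = Add(9, Mul(-1, 5)) = Add(9, -5) = 4)
Pow(Add(Function('r')(286), Add(Function('Z')(-106, -48), Function('f')(-183, -188))), -1) = Pow(Add(4, Add(107, 152)), -1) = Pow(Add(4, 259), -1) = Pow(263, -1) = Rational(1, 263)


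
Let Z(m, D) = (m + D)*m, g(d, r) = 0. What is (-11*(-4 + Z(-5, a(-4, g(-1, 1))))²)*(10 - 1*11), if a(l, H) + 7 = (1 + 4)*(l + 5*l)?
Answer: 4733696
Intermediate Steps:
a(l, H) = -7 + 30*l (a(l, H) = -7 + (1 + 4)*(l + 5*l) = -7 + 5*(6*l) = -7 + 30*l)
Z(m, D) = m*(D + m) (Z(m, D) = (D + m)*m = m*(D + m))
(-11*(-4 + Z(-5, a(-4, g(-1, 1))))²)*(10 - 1*11) = (-11*(-4 - 5*((-7 + 30*(-4)) - 5))²)*(10 - 1*11) = (-11*(-4 - 5*((-7 - 120) - 5))²)*(10 - 11) = -11*(-4 - 5*(-127 - 5))²*(-1) = -11*(-4 - 5*(-132))²*(-1) = -11*(-4 + 660)²*(-1) = -11*656²*(-1) = -11*430336*(-1) = -4733696*(-1) = 4733696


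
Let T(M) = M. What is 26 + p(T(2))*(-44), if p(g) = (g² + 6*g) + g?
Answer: -766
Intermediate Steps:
p(g) = g² + 7*g
26 + p(T(2))*(-44) = 26 + (2*(7 + 2))*(-44) = 26 + (2*9)*(-44) = 26 + 18*(-44) = 26 - 792 = -766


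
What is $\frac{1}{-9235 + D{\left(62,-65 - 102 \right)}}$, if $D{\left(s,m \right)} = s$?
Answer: $- \frac{1}{9173} \approx -0.00010902$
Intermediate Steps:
$\frac{1}{-9235 + D{\left(62,-65 - 102 \right)}} = \frac{1}{-9235 + 62} = \frac{1}{-9173} = - \frac{1}{9173}$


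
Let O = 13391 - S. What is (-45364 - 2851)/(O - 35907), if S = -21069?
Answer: 48215/1447 ≈ 33.321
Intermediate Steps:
O = 34460 (O = 13391 - 1*(-21069) = 13391 + 21069 = 34460)
(-45364 - 2851)/(O - 35907) = (-45364 - 2851)/(34460 - 35907) = -48215/(-1447) = -48215*(-1/1447) = 48215/1447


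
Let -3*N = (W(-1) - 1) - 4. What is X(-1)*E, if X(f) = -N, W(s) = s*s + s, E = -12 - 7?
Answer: 95/3 ≈ 31.667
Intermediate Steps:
E = -19
W(s) = s + s² (W(s) = s² + s = s + s²)
N = 5/3 (N = -((-(1 - 1) - 1) - 4)/3 = -((-1*0 - 1) - 4)/3 = -((0 - 1) - 4)/3 = -(-1 - 4)/3 = -⅓*(-5) = 5/3 ≈ 1.6667)
X(f) = -5/3 (X(f) = -1*5/3 = -5/3)
X(-1)*E = -5/3*(-19) = 95/3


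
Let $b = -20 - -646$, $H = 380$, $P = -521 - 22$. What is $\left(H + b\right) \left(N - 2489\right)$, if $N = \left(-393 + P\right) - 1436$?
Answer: $-4890166$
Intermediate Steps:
$P = -543$
$b = 626$ ($b = -20 + 646 = 626$)
$N = -2372$ ($N = \left(-393 - 543\right) - 1436 = -936 - 1436 = -2372$)
$\left(H + b\right) \left(N - 2489\right) = \left(380 + 626\right) \left(-2372 - 2489\right) = 1006 \left(-4861\right) = -4890166$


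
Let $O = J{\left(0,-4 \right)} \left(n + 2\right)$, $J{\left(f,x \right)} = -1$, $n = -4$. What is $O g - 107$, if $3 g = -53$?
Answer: $- \frac{427}{3} \approx -142.33$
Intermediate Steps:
$g = - \frac{53}{3}$ ($g = \frac{1}{3} \left(-53\right) = - \frac{53}{3} \approx -17.667$)
$O = 2$ ($O = - (-4 + 2) = \left(-1\right) \left(-2\right) = 2$)
$O g - 107 = 2 \left(- \frac{53}{3}\right) - 107 = - \frac{106}{3} - 107 = - \frac{427}{3}$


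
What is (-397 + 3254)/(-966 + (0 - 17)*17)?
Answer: -2857/1255 ≈ -2.2765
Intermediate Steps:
(-397 + 3254)/(-966 + (0 - 17)*17) = 2857/(-966 - 17*17) = 2857/(-966 - 289) = 2857/(-1255) = 2857*(-1/1255) = -2857/1255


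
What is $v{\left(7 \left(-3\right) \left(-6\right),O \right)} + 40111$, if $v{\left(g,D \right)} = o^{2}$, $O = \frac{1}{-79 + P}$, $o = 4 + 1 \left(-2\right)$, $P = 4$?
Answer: $40115$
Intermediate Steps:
$o = 2$ ($o = 4 - 2 = 2$)
$O = - \frac{1}{75}$ ($O = \frac{1}{-79 + 4} = \frac{1}{-75} = - \frac{1}{75} \approx -0.013333$)
$v{\left(g,D \right)} = 4$ ($v{\left(g,D \right)} = 2^{2} = 4$)
$v{\left(7 \left(-3\right) \left(-6\right),O \right)} + 40111 = 4 + 40111 = 40115$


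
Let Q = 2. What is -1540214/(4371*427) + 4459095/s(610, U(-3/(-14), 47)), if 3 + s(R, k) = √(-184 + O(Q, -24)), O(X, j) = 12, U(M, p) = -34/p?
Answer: -24967870916579/337821477 - 8918190*I*√43/181 ≈ -73909.0 - 3.231e+5*I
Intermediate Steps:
s(R, k) = -3 + 2*I*√43 (s(R, k) = -3 + √(-184 + 12) = -3 + √(-172) = -3 + 2*I*√43)
-1540214/(4371*427) + 4459095/s(610, U(-3/(-14), 47)) = -1540214/(4371*427) + 4459095/(-3 + 2*I*√43) = -1540214/1866417 + 4459095/(-3 + 2*I*√43)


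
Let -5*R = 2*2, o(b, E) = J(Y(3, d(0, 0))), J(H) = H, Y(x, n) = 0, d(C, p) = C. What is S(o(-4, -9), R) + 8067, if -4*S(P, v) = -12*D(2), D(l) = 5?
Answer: 8082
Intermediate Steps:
o(b, E) = 0
R = -4/5 (R = -2*2/5 = -1/5*4 = -4/5 ≈ -0.80000)
S(P, v) = 15 (S(P, v) = -(-3)*5 = -1/4*(-60) = 15)
S(o(-4, -9), R) + 8067 = 15 + 8067 = 8082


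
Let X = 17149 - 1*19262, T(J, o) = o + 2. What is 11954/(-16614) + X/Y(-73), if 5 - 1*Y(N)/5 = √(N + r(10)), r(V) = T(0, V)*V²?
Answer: 10966037/9154314 + 14791*√23/5510 ≈ 14.072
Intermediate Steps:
T(J, o) = 2 + o
r(V) = V²*(2 + V) (r(V) = (2 + V)*V² = V²*(2 + V))
Y(N) = 25 - 5*√(1200 + N) (Y(N) = 25 - 5*√(N + 10²*(2 + 10)) = 25 - 5*√(N + 100*12) = 25 - 5*√(N + 1200) = 25 - 5*√(1200 + N))
X = -2113 (X = 17149 - 19262 = -2113)
11954/(-16614) + X/Y(-73) = 11954/(-16614) - 2113/(25 - 5*√(1200 - 73)) = 11954*(-1/16614) - 2113/(25 - 35*√23) = -5977/8307 - 2113/(25 - 35*√23)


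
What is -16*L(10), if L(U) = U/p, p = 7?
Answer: -160/7 ≈ -22.857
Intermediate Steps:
L(U) = U/7
-16*L(10) = -16*10/7 = -160/7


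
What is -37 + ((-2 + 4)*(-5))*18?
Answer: -217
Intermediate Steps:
-37 + ((-2 + 4)*(-5))*18 = -37 + (2*(-5))*18 = -37 - 10*18 = -37 - 180 = -217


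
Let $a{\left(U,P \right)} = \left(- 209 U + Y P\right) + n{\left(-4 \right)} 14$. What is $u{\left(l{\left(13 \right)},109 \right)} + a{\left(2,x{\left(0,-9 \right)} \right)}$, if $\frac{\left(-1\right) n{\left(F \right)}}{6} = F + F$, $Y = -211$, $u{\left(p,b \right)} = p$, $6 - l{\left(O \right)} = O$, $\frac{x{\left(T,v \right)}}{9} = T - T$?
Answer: $247$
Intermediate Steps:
$x{\left(T,v \right)} = 0$ ($x{\left(T,v \right)} = 9 \left(T - T\right) = 9 \cdot 0 = 0$)
$l{\left(O \right)} = 6 - O$
$n{\left(F \right)} = - 12 F$ ($n{\left(F \right)} = - 6 \left(F + F\right) = - 6 \cdot 2 F = - 12 F$)
$a{\left(U,P \right)} = 672 - 211 P - 209 U$ ($a{\left(U,P \right)} = \left(- 209 U - 211 P\right) + \left(-12\right) \left(-4\right) 14 = \left(- 211 P - 209 U\right) + 48 \cdot 14 = \left(- 211 P - 209 U\right) + 672 = 672 - 211 P - 209 U$)
$u{\left(l{\left(13 \right)},109 \right)} + a{\left(2,x{\left(0,-9 \right)} \right)} = \left(6 - 13\right) - -254 = \left(6 - 13\right) + \left(672 + 0 - 418\right) = -7 + 254 = 247$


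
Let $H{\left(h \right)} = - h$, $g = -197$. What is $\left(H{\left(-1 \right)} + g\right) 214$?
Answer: $-41944$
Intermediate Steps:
$\left(H{\left(-1 \right)} + g\right) 214 = \left(\left(-1\right) \left(-1\right) - 197\right) 214 = \left(1 - 197\right) 214 = \left(-196\right) 214 = -41944$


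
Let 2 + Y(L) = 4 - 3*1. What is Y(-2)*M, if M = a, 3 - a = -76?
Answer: -79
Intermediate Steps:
a = 79 (a = 3 - 1*(-76) = 3 + 76 = 79)
M = 79
Y(L) = -1 (Y(L) = -2 + (4 - 3*1) = -2 + (4 - 3) = -2 + 1 = -1)
Y(-2)*M = -1*79 = -79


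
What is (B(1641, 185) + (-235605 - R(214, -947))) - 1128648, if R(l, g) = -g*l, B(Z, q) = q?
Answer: -1566726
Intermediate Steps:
R(l, g) = -g*l
(B(1641, 185) + (-235605 - R(214, -947))) - 1128648 = (185 + (-235605 - (-1)*(-947)*214)) - 1128648 = (185 + (-235605 - 1*202658)) - 1128648 = (185 + (-235605 - 202658)) - 1128648 = (185 - 438263) - 1128648 = -438078 - 1128648 = -1566726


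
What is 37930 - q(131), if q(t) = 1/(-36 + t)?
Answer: 3603349/95 ≈ 37930.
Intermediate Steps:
37930 - q(131) = 37930 - 1/(-36 + 131) = 37930 - 1/95 = 3603349/95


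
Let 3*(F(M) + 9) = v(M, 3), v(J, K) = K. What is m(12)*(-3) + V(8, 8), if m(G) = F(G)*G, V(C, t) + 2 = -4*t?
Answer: 254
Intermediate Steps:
V(C, t) = -2 - 4*t
F(M) = -8 (F(M) = -9 + (1/3)*3 = -9 + 1 = -8)
m(G) = -8*G
m(12)*(-3) + V(8, 8) = -8*12*(-3) + (-2 - 4*8) = -96*(-3) + (-2 - 32) = 288 - 34 = 254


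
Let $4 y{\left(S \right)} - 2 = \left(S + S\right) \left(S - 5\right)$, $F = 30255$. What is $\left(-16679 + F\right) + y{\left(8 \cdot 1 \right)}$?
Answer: $\frac{27177}{2} \approx 13589.0$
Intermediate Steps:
$y{\left(S \right)} = \frac{1}{2} + \frac{S \left(-5 + S\right)}{2}$ ($y{\left(S \right)} = \frac{1}{2} + \frac{\left(S + S\right) \left(S - 5\right)}{4} = \frac{1}{2} + \frac{2 S \left(-5 + S\right)}{4} = \frac{1}{2} + \frac{S \left(-5 + S\right)}{2}$)
$\left(-16679 + F\right) + y{\left(8 \cdot 1 \right)} = \left(-16679 + 30255\right) + \left(\frac{1}{2} + \frac{\left(8 \cdot 1\right)^{2}}{2} - \frac{5 \cdot 8 \cdot 1}{2}\right) = 13576 + \left(\frac{1}{2} + \frac{8^{2}}{2} - 20\right) = 13576 + \left(\frac{1}{2} + \frac{1}{2} \cdot 64 - 20\right) = 13576 + \left(\frac{1}{2} + 32 - 20\right) = 13576 + \frac{25}{2} = \frac{27177}{2}$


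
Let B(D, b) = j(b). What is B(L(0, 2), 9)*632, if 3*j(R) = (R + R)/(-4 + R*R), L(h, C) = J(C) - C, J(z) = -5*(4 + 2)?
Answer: 3792/77 ≈ 49.247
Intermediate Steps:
J(z) = -30 (J(z) = -5*6 = -30)
L(h, C) = -30 - C
j(R) = 2*R/(3*(-4 + R²)) (j(R) = ((R + R)/(-4 + R*R))/3 = ((2*R)/(-4 + R²))/3 = (2*R/(-4 + R²))/3 = 2*R/(3*(-4 + R²)))
B(D, b) = 2*b/(3*(-4 + b²))
B(L(0, 2), 9)*632 = ((⅔)*9/(-4 + 9²))*632 = ((⅔)*9/(-4 + 81))*632 = ((⅔)*9/77)*632 = ((⅔)*9*(1/77))*632 = (6/77)*632 = 3792/77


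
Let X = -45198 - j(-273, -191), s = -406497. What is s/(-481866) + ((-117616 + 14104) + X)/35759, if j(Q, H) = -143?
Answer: -2716831419/820526014 ≈ -3.3111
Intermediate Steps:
X = -45055 (X = -45198 - 1*(-143) = -45198 + 143 = -45055)
s/(-481866) + ((-117616 + 14104) + X)/35759 = -406497/(-481866) + ((-117616 + 14104) - 45055)/35759 = -406497*(-1/481866) + (-103512 - 45055)*(1/35759) = 19357/22946 - 148567*1/35759 = 19357/22946 - 148567/35759 = -2716831419/820526014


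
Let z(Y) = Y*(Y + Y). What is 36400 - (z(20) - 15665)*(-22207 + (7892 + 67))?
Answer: -211760120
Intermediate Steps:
z(Y) = 2*Y² (z(Y) = Y*(2*Y) = 2*Y²)
36400 - (z(20) - 15665)*(-22207 + (7892 + 67)) = 36400 - (2*20² - 15665)*(-22207 + (7892 + 67)) = 36400 - (2*400 - 15665)*(-22207 + 7959) = 36400 - (800 - 15665)*(-14248) = 36400 - (-14865)*(-14248) = 36400 - 1*211796520 = 36400 - 211796520 = -211760120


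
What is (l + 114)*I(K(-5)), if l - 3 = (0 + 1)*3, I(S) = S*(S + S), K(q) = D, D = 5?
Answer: 6000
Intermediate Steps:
K(q) = 5
I(S) = 2*S² (I(S) = S*(2*S) = 2*S²)
l = 6 (l = 3 + (0 + 1)*3 = 3 + 1*3 = 3 + 3 = 6)
(l + 114)*I(K(-5)) = (6 + 114)*(2*5²) = 120*(2*25) = 120*50 = 6000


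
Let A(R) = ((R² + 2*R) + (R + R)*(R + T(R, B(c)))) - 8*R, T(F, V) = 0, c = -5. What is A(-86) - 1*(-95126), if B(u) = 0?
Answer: 117830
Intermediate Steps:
A(R) = -6*R + 3*R² (A(R) = ((R² + 2*R) + (R + R)*(R + 0)) - 8*R = ((R² + 2*R) + (2*R)*R) - 8*R = ((R² + 2*R) + 2*R²) - 8*R = (2*R + 3*R²) - 8*R = -6*R + 3*R²)
A(-86) - 1*(-95126) = 3*(-86)*(-2 - 86) - 1*(-95126) = 3*(-86)*(-88) + 95126 = 22704 + 95126 = 117830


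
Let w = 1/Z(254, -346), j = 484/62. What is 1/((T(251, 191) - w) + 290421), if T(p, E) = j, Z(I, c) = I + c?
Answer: 2852/828302987 ≈ 3.4432e-6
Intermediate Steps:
j = 242/31 (j = 484*(1/62) = 242/31 ≈ 7.8064)
T(p, E) = 242/31
w = -1/92 (w = 1/(254 - 346) = 1/(-92) = -1/92 ≈ -0.010870)
1/((T(251, 191) - w) + 290421) = 1/((242/31 - 1*(-1/92)) + 290421) = 1/((242/31 + 1/92) + 290421) = 1/(22295/2852 + 290421) = 1/(828302987/2852) = 2852/828302987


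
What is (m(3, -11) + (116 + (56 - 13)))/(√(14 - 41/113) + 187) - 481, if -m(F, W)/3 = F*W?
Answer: -315746173/658326 - 43*√174133/658326 ≈ -479.65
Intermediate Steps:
m(F, W) = -3*F*W
(m(3, -11) + (116 + (56 - 13)))/(√(14 - 41/113) + 187) - 481 = (-3*3*(-11) + (116 + (56 - 13)))/(√(14 - 41/113) + 187) - 481 = (99 + (116 + 43))/(√(14 - 41*1/113) + 187) - 481 = (99 + 159)/(√(14 - 41/113) + 187) - 481 = 258/(√(1541/113) + 187) - 481 = 258/(√174133/113 + 187) - 481 = 258/(187 + √174133/113) - 481 = -481 + 258/(187 + √174133/113)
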